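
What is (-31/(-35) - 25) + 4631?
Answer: 161241/35 ≈ 4606.9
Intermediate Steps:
(-31/(-35) - 25) + 4631 = (-31*(-1/35) - 25) + 4631 = (31/35 - 25) + 4631 = -844/35 + 4631 = 161241/35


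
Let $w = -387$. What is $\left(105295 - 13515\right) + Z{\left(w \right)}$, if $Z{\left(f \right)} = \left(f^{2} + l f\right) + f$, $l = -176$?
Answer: $309274$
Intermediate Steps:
$Z{\left(f \right)} = f^{2} - 175 f$ ($Z{\left(f \right)} = \left(f^{2} - 176 f\right) + f = f^{2} - 175 f$)
$\left(105295 - 13515\right) + Z{\left(w \right)} = \left(105295 - 13515\right) - 387 \left(-175 - 387\right) = \left(105295 - 13515\right) - -217494 = \left(105295 - 13515\right) + 217494 = 91780 + 217494 = 309274$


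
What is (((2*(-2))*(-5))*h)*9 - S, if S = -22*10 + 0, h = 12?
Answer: 2380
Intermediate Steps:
S = -220 (S = -220 + 0 = -220)
(((2*(-2))*(-5))*h)*9 - S = (((2*(-2))*(-5))*12)*9 - 1*(-220) = (-4*(-5)*12)*9 + 220 = (20*12)*9 + 220 = 240*9 + 220 = 2160 + 220 = 2380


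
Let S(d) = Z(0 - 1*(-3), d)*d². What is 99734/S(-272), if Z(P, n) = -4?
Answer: -49867/147968 ≈ -0.33701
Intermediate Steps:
S(d) = -4*d²
99734/S(-272) = 99734/((-4*(-272)²)) = 99734/((-4*73984)) = 99734/(-295936) = 99734*(-1/295936) = -49867/147968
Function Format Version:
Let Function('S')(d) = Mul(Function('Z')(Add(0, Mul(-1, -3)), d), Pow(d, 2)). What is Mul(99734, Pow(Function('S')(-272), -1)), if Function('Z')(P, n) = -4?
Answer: Rational(-49867, 147968) ≈ -0.33701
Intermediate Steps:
Function('S')(d) = Mul(-4, Pow(d, 2))
Mul(99734, Pow(Function('S')(-272), -1)) = Mul(99734, Pow(Mul(-4, Pow(-272, 2)), -1)) = Mul(99734, Pow(Mul(-4, 73984), -1)) = Mul(99734, Pow(-295936, -1)) = Mul(99734, Rational(-1, 295936)) = Rational(-49867, 147968)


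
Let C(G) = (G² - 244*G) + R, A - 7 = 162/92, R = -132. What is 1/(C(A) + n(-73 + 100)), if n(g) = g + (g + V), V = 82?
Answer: -2116/4352399 ≈ -0.00048617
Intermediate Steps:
n(g) = 82 + 2*g (n(g) = g + (g + 82) = g + (82 + g) = 82 + 2*g)
A = 403/46 (A = 7 + 162/92 = 7 + 162*(1/92) = 7 + 81/46 = 403/46 ≈ 8.7609)
C(G) = -132 + G² - 244*G (C(G) = (G² - 244*G) - 132 = -132 + G² - 244*G)
1/(C(A) + n(-73 + 100)) = 1/((-132 + (403/46)² - 244*403/46) + (82 + 2*(-73 + 100))) = 1/((-132 + 162409/2116 - 49166/23) + (82 + 2*27)) = 1/(-4640175/2116 + (82 + 54)) = 1/(-4640175/2116 + 136) = 1/(-4352399/2116) = -2116/4352399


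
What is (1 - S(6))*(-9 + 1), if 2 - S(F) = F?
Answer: -40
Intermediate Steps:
S(F) = 2 - F
(1 - S(6))*(-9 + 1) = (1 - (2 - 1*6))*(-9 + 1) = (1 - (2 - 6))*(-8) = (1 - 1*(-4))*(-8) = (1 + 4)*(-8) = 5*(-8) = -40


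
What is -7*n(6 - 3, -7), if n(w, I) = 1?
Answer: -7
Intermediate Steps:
-7*n(6 - 3, -7) = -7*1 = -7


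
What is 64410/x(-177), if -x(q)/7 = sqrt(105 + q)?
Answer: 10735*I*sqrt(2)/14 ≈ 1084.4*I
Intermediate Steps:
x(q) = -7*sqrt(105 + q)
64410/x(-177) = 64410/((-7*sqrt(105 - 177))) = 64410/((-42*I*sqrt(2))) = 64410*(I*sqrt(2)/84) = 10735*I*sqrt(2)/14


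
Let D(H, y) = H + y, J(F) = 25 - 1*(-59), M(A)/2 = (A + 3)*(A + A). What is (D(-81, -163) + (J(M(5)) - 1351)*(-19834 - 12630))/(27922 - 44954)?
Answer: -10282911/4258 ≈ -2415.0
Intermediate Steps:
M(A) = 4*A*(3 + A) (M(A) = 2*((A + 3)*(A + A)) = 2*((3 + A)*(2*A)) = 2*(2*A*(3 + A)) = 4*A*(3 + A))
J(F) = 84 (J(F) = 25 + 59 = 84)
(D(-81, -163) + (J(M(5)) - 1351)*(-19834 - 12630))/(27922 - 44954) = ((-81 - 163) + (84 - 1351)*(-19834 - 12630))/(27922 - 44954) = (-244 - 1267*(-32464))/(-17032) = (-244 + 41131888)*(-1/17032) = 41131644*(-1/17032) = -10282911/4258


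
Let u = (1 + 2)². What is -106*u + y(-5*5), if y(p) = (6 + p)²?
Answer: -593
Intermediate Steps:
u = 9 (u = 3² = 9)
-106*u + y(-5*5) = -106*9 + (6 - 5*5)² = -954 + (6 - 25)² = -954 + (-19)² = -954 + 361 = -593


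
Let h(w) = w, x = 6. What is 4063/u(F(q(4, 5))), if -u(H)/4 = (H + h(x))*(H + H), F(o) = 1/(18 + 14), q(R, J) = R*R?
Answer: -520064/193 ≈ -2694.6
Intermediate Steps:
q(R, J) = R²
F(o) = 1/32
u(H) = -8*H*(6 + H) (u(H) = -4*(H + 6)*(H + H) = -4*(6 + H)*2*H = -8*H*(6 + H))
4063/u(F(q(4, 5))) = 4063/((-8*1/32*(6 + 1/32))) = 4063/((-8*1/32*193/32)) = 4063/(-193/128) = 4063*(-128/193) = -520064/193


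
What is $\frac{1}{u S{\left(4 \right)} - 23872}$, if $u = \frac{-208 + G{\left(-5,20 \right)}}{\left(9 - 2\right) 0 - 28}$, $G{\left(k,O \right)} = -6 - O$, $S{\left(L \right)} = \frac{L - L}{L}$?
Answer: $- \frac{1}{23872} \approx -4.189 \cdot 10^{-5}$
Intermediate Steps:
$S{\left(L \right)} = 0$ ($S{\left(L \right)} = \frac{0}{L} = 0$)
$u = \frac{117}{14}$ ($u = \frac{-208 - 26}{\left(9 - 2\right) 0 - 28} = \frac{-208 - 26}{7 \cdot 0 - 28} = \frac{-208 - 26}{0 - 28} = - \frac{234}{-28} = \left(-234\right) \left(- \frac{1}{28}\right) = \frac{117}{14} \approx 8.3571$)
$\frac{1}{u S{\left(4 \right)} - 23872} = \frac{1}{\frac{117}{14} \cdot 0 - 23872} = \frac{1}{0 - 23872} = \frac{1}{-23872} = - \frac{1}{23872}$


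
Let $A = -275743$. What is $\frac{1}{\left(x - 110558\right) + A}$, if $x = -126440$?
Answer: $- \frac{1}{512741} \approx -1.9503 \cdot 10^{-6}$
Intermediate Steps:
$\frac{1}{\left(x - 110558\right) + A} = \frac{1}{\left(-126440 - 110558\right) - 275743} = \frac{1}{-236998 - 275743} = \frac{1}{-512741} = - \frac{1}{512741}$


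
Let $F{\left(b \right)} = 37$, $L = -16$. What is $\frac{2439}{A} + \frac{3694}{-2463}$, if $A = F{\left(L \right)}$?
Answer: $\frac{5870579}{91131} \approx 64.419$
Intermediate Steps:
$A = 37$
$\frac{2439}{A} + \frac{3694}{-2463} = \frac{2439}{37} + \frac{3694}{-2463} = 2439 \cdot \frac{1}{37} + 3694 \left(- \frac{1}{2463}\right) = \frac{2439}{37} - \frac{3694}{2463} = \frac{5870579}{91131}$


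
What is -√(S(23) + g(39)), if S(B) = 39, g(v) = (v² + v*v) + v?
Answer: -4*√195 ≈ -55.857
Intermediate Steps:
g(v) = v + 2*v² (g(v) = (v² + v²) + v = 2*v² + v = v + 2*v²)
-√(S(23) + g(39)) = -√(39 + 39*(1 + 2*39)) = -√(39 + 39*(1 + 78)) = -√(39 + 39*79) = -√(39 + 3081) = -√3120 = -4*√195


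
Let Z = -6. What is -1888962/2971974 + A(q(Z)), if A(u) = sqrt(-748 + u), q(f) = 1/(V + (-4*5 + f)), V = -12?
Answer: -314827/495329 + 5*I*sqrt(43206)/38 ≈ -0.63559 + 27.35*I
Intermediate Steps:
q(f) = 1/(-32 + f) (q(f) = 1/(-12 + (-4*5 + f)) = 1/(-12 + (-20 + f)) = 1/(-32 + f))
-1888962/2971974 + A(q(Z)) = -1888962/2971974 + sqrt(-748 + 1/(-32 - 6)) = -1888962*1/2971974 + sqrt(-748 + 1/(-38)) = -314827/495329 + sqrt(-748 - 1/38) = -314827/495329 + sqrt(-28425/38) = -314827/495329 + 5*I*sqrt(43206)/38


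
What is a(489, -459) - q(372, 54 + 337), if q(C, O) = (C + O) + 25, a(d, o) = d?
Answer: -299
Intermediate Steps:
q(C, O) = 25 + C + O
a(489, -459) - q(372, 54 + 337) = 489 - (25 + 372 + (54 + 337)) = 489 - (25 + 372 + 391) = 489 - 1*788 = 489 - 788 = -299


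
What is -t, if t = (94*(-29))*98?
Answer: 267148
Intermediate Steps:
t = -267148 (t = -2726*98 = -267148)
-t = -1*(-267148) = 267148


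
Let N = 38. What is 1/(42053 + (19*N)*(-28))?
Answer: 1/21837 ≈ 4.5794e-5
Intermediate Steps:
1/(42053 + (19*N)*(-28)) = 1/(42053 + (19*38)*(-28)) = 1/(42053 + 722*(-28)) = 1/(42053 - 20216) = 1/21837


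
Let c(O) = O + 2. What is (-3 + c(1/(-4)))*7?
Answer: -35/4 ≈ -8.7500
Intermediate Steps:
c(O) = 2 + O
(-3 + c(1/(-4)))*7 = (-3 + (2 + 1/(-4)))*7 = (-3 + (2 - ¼))*7 = (-3 + 7/4)*7 = -5/4*7 = -35/4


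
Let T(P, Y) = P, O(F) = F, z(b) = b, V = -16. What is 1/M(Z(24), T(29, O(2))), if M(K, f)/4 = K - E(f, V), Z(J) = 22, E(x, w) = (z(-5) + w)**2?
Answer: -1/1676 ≈ -0.00059666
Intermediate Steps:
E(x, w) = (-5 + w)**2
M(K, f) = -1764 + 4*K (M(K, f) = 4*(K - (-5 - 16)**2) = 4*(K - 1*(-21)**2) = 4*(K - 1*441) = 4*(K - 441) = 4*(-441 + K) = -1764 + 4*K)
1/M(Z(24), T(29, O(2))) = 1/(-1764 + 4*22) = 1/(-1764 + 88) = 1/(-1676) = -1/1676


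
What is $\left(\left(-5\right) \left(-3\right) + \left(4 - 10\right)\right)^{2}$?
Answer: $81$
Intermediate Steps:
$\left(\left(-5\right) \left(-3\right) + \left(4 - 10\right)\right)^{2} = \left(15 + \left(4 - 10\right)\right)^{2} = \left(15 - 6\right)^{2} = 9^{2} = 81$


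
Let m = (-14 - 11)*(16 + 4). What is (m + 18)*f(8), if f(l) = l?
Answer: -3856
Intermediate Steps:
m = -500 (m = -25*20 = -500)
(m + 18)*f(8) = (-500 + 18)*8 = -482*8 = -3856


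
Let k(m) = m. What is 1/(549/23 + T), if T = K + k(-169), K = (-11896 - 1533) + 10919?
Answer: -23/61068 ≈ -0.00037663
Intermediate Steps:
K = -2510 (K = -13429 + 10919 = -2510)
T = -2679 (T = -2510 - 169 = -2679)
1/(549/23 + T) = 1/(549/23 - 2679) = 1/(-61068/23) = -23/61068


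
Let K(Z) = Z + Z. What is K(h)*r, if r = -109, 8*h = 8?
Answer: -218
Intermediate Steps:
h = 1 (h = (1/8)*8 = 1)
K(Z) = 2*Z
K(h)*r = (2*1)*(-109) = 2*(-109) = -218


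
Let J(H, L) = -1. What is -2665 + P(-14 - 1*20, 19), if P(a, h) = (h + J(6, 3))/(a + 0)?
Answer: -45314/17 ≈ -2665.5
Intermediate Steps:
P(a, h) = (-1 + h)/a (P(a, h) = (h - 1)/(a + 0) = (-1 + h)/a)
-2665 + P(-14 - 1*20, 19) = -2665 + (-1 + 19)/(-14 - 1*20) = -2665 + 18/(-14 - 20) = -2665 + 18/(-34) = -2665 - 1/34*18 = -2665 - 9/17 = -45314/17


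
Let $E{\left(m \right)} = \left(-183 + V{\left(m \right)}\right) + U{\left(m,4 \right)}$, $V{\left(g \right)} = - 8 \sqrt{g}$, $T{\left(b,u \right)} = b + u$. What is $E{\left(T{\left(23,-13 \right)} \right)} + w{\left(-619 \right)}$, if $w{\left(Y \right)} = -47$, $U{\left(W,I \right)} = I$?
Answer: $-226 - 8 \sqrt{10} \approx -251.3$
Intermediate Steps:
$E{\left(m \right)} = -179 - 8 \sqrt{m}$ ($E{\left(m \right)} = \left(-183 - 8 \sqrt{m}\right) + 4 = -179 - 8 \sqrt{m}$)
$E{\left(T{\left(23,-13 \right)} \right)} + w{\left(-619 \right)} = \left(-179 - 8 \sqrt{23 - 13}\right) - 47 = \left(-179 - 8 \sqrt{10}\right) - 47 = -226 - 8 \sqrt{10}$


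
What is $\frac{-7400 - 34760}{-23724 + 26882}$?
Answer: $- \frac{21080}{1579} \approx -13.35$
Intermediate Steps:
$\frac{-7400 - 34760}{-23724 + 26882} = - \frac{42160}{3158} = \left(-42160\right) \frac{1}{3158} = - \frac{21080}{1579}$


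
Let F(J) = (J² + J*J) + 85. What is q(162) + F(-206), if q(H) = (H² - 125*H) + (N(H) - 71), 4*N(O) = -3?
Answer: 363517/4 ≈ 90879.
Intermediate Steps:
N(O) = -¾ (N(O) = (¼)*(-3) = -¾)
F(J) = 85 + 2*J² (F(J) = (J² + J²) + 85 = 2*J² + 85 = 85 + 2*J²)
q(H) = -287/4 + H² - 125*H (q(H) = (H² - 125*H) + (-¾ - 71) = (H² - 125*H) - 287/4 = -287/4 + H² - 125*H)
q(162) + F(-206) = (-287/4 + 162² - 125*162) + (85 + 2*(-206)²) = (-287/4 + 26244 - 20250) + (85 + 2*42436) = 23689/4 + (85 + 84872) = 23689/4 + 84957 = 363517/4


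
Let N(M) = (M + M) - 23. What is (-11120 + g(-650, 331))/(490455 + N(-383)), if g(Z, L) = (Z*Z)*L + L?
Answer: 46612237/163222 ≈ 285.58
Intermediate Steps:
g(Z, L) = L + L*Z**2 (g(Z, L) = Z**2*L + L = L*Z**2 + L = L + L*Z**2)
N(M) = -23 + 2*M (N(M) = 2*M - 23 = -23 + 2*M)
(-11120 + g(-650, 331))/(490455 + N(-383)) = (-11120 + 331*(1 + (-650)**2))/(490455 + (-23 + 2*(-383))) = (-11120 + 331*(1 + 422500))/(490455 + (-23 - 766)) = (-11120 + 331*422501)/(490455 - 789) = (-11120 + 139847831)/489666 = 139836711*(1/489666) = 46612237/163222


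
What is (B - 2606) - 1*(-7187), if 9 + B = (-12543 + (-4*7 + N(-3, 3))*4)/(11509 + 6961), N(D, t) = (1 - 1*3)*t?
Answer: 84432161/18470 ≈ 4571.3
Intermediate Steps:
N(D, t) = -2*t (N(D, t) = (1 - 3)*t = -2*t)
B = -178909/18470 (B = -9 + (-12543 + (-4*7 - 2*3)*4)/(11509 + 6961) = -9 + (-12543 + (-28 - 6)*4)/18470 = -9 + (-12543 - 34*4)*(1/18470) = -9 + (-12543 - 136)*(1/18470) = -9 - 12679*1/18470 = -9 - 12679/18470 = -178909/18470 ≈ -9.6865)
(B - 2606) - 1*(-7187) = (-178909/18470 - 2606) - 1*(-7187) = -48311729/18470 + 7187 = 84432161/18470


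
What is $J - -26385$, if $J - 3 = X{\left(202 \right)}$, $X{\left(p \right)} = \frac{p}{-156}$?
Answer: $\frac{2058163}{78} \approx 26387.0$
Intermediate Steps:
$X{\left(p \right)} = - \frac{p}{156}$ ($X{\left(p \right)} = p \left(- \frac{1}{156}\right) = - \frac{p}{156}$)
$J = \frac{133}{78}$ ($J = 3 - \frac{101}{78} = \frac{133}{78} \approx 1.7051$)
$J - -26385 = \frac{133}{78} - -26385 = \frac{133}{78} + 26385 = \frac{2058163}{78}$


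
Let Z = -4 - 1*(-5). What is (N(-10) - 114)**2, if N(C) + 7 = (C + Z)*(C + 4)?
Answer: 4489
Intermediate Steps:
Z = 1 (Z = -4 + 5 = 1)
N(C) = -7 + (1 + C)*(4 + C) (N(C) = -7 + (C + 1)*(C + 4) = -7 + (1 + C)*(4 + C))
(N(-10) - 114)**2 = ((-3 + (-10)**2 + 5*(-10)) - 114)**2 = ((-3 + 100 - 50) - 114)**2 = (47 - 114)**2 = (-67)**2 = 4489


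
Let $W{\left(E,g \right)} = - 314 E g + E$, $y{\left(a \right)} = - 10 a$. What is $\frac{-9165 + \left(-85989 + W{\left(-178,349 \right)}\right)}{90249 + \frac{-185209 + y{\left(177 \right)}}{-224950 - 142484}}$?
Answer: $\frac{7132252555584}{33160738045} \approx 215.08$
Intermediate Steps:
$W{\left(E,g \right)} = E - 314 E g$ ($W{\left(E,g \right)} = - 314 E g + E = E - 314 E g$)
$\frac{-9165 + \left(-85989 + W{\left(-178,349 \right)}\right)}{90249 + \frac{-185209 + y{\left(177 \right)}}{-224950 - 142484}} = \frac{-9165 - \left(85989 + 178 \left(1 - 109586\right)\right)}{90249 + \frac{-185209 - 1770}{-224950 - 142484}} = \frac{-9165 - \left(85989 + 178 \left(1 - 109586\right)\right)}{90249 + \frac{-185209 - 1770}{-367434}} = \frac{-9165 - -19420141}{90249 - - \frac{186979}{367434}} = \frac{-9165 + \left(-85989 + 19506130\right)}{90249 + \frac{186979}{367434}} = \frac{-9165 + 19420141}{\frac{33160738045}{367434}} = 19410976 \cdot \frac{367434}{33160738045} = \frac{7132252555584}{33160738045}$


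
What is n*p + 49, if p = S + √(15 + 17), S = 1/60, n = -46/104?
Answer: 152857/3120 - 23*√2/13 ≈ 46.491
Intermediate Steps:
n = -23/52 (n = -46*1/104 = -23/52 ≈ -0.44231)
S = 1/60 ≈ 0.016667
p = 1/60 + 4*√2 (p = 1/60 + √(15 + 17) = 1/60 + √32 = 1/60 + 4*√2 ≈ 5.6735)
n*p + 49 = -23*(1/60 + 4*√2)/52 + 49 = (-23/3120 - 23*√2/13) + 49 = 152857/3120 - 23*√2/13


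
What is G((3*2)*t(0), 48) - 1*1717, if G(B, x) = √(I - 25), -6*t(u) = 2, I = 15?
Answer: -1717 + I*√10 ≈ -1717.0 + 3.1623*I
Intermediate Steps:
t(u) = -⅓ (t(u) = -⅙*2 = -⅓)
G(B, x) = I*√10 (G(B, x) = √(15 - 25) = √(-10) = I*√10)
G((3*2)*t(0), 48) - 1*1717 = I*√10 - 1*1717 = I*√10 - 1717 = -1717 + I*√10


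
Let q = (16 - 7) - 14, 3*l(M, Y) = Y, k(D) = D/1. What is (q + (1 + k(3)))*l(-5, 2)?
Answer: -2/3 ≈ -0.66667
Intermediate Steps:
k(D) = D (k(D) = D*1 = D)
l(M, Y) = Y/3
q = -5 (q = 9 - 14 = -5)
(q + (1 + k(3)))*l(-5, 2) = (-5 + (1 + 3))*((1/3)*2) = (-5 + 4)*(2/3) = -1*2/3 = -2/3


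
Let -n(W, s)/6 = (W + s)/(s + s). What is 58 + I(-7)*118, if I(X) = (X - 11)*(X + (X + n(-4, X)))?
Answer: 278650/7 ≈ 39807.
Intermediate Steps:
n(W, s) = -3*(W + s)/s (n(W, s) = -6*(W + s)/(s + s) = -6*(W + s)/(2*s) = -6*(W + s)*1/(2*s) = -3*(W + s)/s)
I(X) = (-11 + X)*(-3 + 2*X + 12/X) (I(X) = (X - 11)*(X + (X + (-3 - 3*(-4)/X))) = (-11 + X)*(X + (X + (-3 + 12/X))) = (-11 + X)*(X + (-3 + X + 12/X)) = (-11 + X)*(-3 + 2*X + 12/X))
58 + I(-7)*118 = 58 + (45 - 132/(-7) - 25*(-7) + 2*(-7)²)*118 = 58 + (45 - 132*(-⅐) + 175 + 2*49)*118 = 58 + (45 + 132/7 + 175 + 98)*118 = 58 + (2358/7)*118 = 58 + 278244/7 = 278650/7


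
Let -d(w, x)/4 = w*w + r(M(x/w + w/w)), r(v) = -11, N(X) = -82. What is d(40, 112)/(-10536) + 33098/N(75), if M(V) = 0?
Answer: -43524917/107994 ≈ -403.03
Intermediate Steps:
d(w, x) = 44 - 4*w**2 (d(w, x) = -4*(w*w - 11) = -4*(w**2 - 11) = -4*(-11 + w**2) = 44 - 4*w**2)
d(40, 112)/(-10536) + 33098/N(75) = (44 - 4*40**2)/(-10536) + 33098/(-82) = (44 - 4*1600)*(-1/10536) + 33098*(-1/82) = (44 - 6400)*(-1/10536) - 16549/41 = -6356*(-1/10536) - 16549/41 = 1589/2634 - 16549/41 = -43524917/107994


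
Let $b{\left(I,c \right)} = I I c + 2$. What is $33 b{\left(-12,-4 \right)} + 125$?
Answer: $-18817$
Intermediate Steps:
$b{\left(I,c \right)} = 2 + c I^{2}$ ($b{\left(I,c \right)} = I^{2} c + 2 = c I^{2} + 2 = 2 + c I^{2}$)
$33 b{\left(-12,-4 \right)} + 125 = 33 \left(2 - 4 \left(-12\right)^{2}\right) + 125 = 33 \left(2 - 576\right) + 125 = 33 \left(-574\right) + 125 = -18942 + 125 = -18817$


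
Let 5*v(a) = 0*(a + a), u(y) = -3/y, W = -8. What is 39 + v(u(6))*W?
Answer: 39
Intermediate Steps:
v(a) = 0 (v(a) = (0*(a + a))/5 = (0*(2*a))/5 = (1/5)*0 = 0)
39 + v(u(6))*W = 39 + 0*(-8) = 39 + 0 = 39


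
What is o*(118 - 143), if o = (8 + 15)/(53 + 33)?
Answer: -575/86 ≈ -6.6860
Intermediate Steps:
o = 23/86 ≈ 0.26744
o*(118 - 143) = 23*(118 - 143)/86 = (23/86)*(-25) = -575/86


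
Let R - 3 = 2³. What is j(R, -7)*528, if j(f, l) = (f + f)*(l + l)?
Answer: -162624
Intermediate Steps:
R = 11 (R = 3 + 2³ = 3 + 8 = 11)
j(f, l) = 4*f*l (j(f, l) = (2*f)*(2*l) = 4*f*l)
j(R, -7)*528 = (4*11*(-7))*528 = -308*528 = -162624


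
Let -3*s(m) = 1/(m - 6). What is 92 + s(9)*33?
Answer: 265/3 ≈ 88.333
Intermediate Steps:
s(m) = -1/(3*(-6 + m)) (s(m) = -1/(3*(m - 6)) = -1/(3*(-6 + m)))
92 + s(9)*33 = 92 - 1/(-18 + 3*9)*33 = 92 - 1/(-18 + 27)*33 = 92 - 1/9*33 = 92 - 11/3 = 265/3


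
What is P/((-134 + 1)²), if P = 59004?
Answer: 59004/17689 ≈ 3.3356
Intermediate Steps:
P/((-134 + 1)²) = 59004/((-134 + 1)²) = 59004/((-133)²) = 59004/17689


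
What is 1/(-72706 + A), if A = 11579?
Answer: -1/61127 ≈ -1.6359e-5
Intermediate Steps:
1/(-72706 + A) = 1/(-72706 + 11579) = 1/(-61127) = -1/61127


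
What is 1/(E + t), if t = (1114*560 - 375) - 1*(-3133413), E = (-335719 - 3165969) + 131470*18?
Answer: 1/2621650 ≈ 3.8144e-7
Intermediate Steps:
E = -1135228 (E = -3501688 + 2366460 = -1135228)
t = 3756878 (t = (623840 - 375) + 3133413 = 623465 + 3133413 = 3756878)
1/(E + t) = 1/(-1135228 + 3756878) = 1/2621650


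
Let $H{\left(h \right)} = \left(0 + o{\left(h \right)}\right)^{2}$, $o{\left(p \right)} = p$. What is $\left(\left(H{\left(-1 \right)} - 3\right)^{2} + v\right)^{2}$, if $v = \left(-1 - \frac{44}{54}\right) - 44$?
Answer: $\frac{1274641}{729} \approx 1748.5$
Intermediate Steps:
$v = - \frac{1237}{27}$ ($v = \left(-1 - \frac{22}{27}\right) - 44 = - \frac{49}{27} - 44 = - \frac{1237}{27} \approx -45.815$)
$H{\left(h \right)} = h^{2}$ ($H{\left(h \right)} = \left(0 + h\right)^{2} = h^{2}$)
$\left(\left(H{\left(-1 \right)} - 3\right)^{2} + v\right)^{2} = \left(\left(\left(-1\right)^{2} - 3\right)^{2} - \frac{1237}{27}\right)^{2} = \left(\left(1 - 3\right)^{2} - \frac{1237}{27}\right)^{2} = \left(\left(-2\right)^{2} - \frac{1237}{27}\right)^{2} = \left(4 - \frac{1237}{27}\right)^{2} = \left(- \frac{1129}{27}\right)^{2} = \frac{1274641}{729}$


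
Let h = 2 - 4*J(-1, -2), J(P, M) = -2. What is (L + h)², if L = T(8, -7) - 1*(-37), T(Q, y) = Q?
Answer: 3025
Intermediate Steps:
L = 45 (L = 8 - 1*(-37) = 8 + 37 = 45)
h = 10 (h = 2 - 4*(-2) = 2 + 8 = 10)
(L + h)² = (45 + 10)² = 55² = 3025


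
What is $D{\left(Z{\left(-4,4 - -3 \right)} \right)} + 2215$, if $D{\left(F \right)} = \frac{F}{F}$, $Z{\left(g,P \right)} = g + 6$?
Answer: $2216$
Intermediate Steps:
$Z{\left(g,P \right)} = 6 + g$
$D{\left(F \right)} = 1$
$D{\left(Z{\left(-4,4 - -3 \right)} \right)} + 2215 = 1 + 2215 = 2216$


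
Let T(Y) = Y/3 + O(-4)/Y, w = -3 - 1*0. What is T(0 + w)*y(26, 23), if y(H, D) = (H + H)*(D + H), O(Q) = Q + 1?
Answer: 0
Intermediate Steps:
w = -3 (w = -3 + 0 = -3)
O(Q) = 1 + Q
y(H, D) = 2*H*(D + H) (y(H, D) = (2*H)*(D + H) = 2*H*(D + H))
T(Y) = -3/Y + Y/3 (T(Y) = Y/3 + (1 - 4)/Y = Y*(⅓) - 3/Y = Y/3 - 3/Y = -3/Y + Y/3)
T(0 + w)*y(26, 23) = (-3/(0 - 3) + (0 - 3)/3)*(2*26*(23 + 26)) = (-3/(-3) + (⅓)*(-3))*(2*26*49) = (-3*(-⅓) - 1)*2548 = (1 - 1)*2548 = 0*2548 = 0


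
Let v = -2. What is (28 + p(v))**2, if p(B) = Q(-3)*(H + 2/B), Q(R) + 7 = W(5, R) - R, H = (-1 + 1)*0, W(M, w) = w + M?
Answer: 900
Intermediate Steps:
W(M, w) = M + w
H = 0 (H = 0*0 = 0)
Q(R) = -2 (Q(R) = -7 + ((5 + R) - R) = -7 + 5 = -2)
p(B) = -4/B (p(B) = -2*(0 + 2/B) = -4/B)
(28 + p(v))**2 = (28 - 4/(-2))**2 = (28 - 4*(-1/2))**2 = (28 + 2)**2 = 30**2 = 900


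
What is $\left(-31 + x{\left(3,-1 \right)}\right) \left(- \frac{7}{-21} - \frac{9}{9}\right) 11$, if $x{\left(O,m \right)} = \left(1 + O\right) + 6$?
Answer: $154$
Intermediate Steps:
$x{\left(O,m \right)} = 7 + O$
$\left(-31 + x{\left(3,-1 \right)}\right) \left(- \frac{7}{-21} - \frac{9}{9}\right) 11 = \left(-31 + \left(7 + 3\right)\right) \left(- \frac{7}{-21} - \frac{9}{9}\right) 11 = \left(-31 + 10\right) \left(\left(-7\right) \left(- \frac{1}{21}\right) - 1\right) 11 = - 21 \left(\frac{1}{3} - 1\right) 11 = \left(-21\right) \left(- \frac{2}{3}\right) 11 = 14 \cdot 11 = 154$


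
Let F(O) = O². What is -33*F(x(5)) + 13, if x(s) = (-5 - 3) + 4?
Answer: -515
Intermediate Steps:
x(s) = -4 (x(s) = -8 + 4 = -4)
-33*F(x(5)) + 13 = -33*(-4)² + 13 = -33*16 + 13 = -528 + 13 = -515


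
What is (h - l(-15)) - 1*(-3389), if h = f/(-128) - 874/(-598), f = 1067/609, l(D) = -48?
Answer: 3484440529/1013376 ≈ 3438.4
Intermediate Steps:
f = 1067/609 (f = 1067*(1/609) = 1067/609 ≈ 1.7521)
h = 1467217/1013376 (h = (1067/609)/(-128) - 874/(-598) = (1067/609)*(-1/128) - 874*(-1/598) = -1067/77952 + 19/13 = 1467217/1013376 ≈ 1.4479)
(h - l(-15)) - 1*(-3389) = (1467217/1013376 - 1*(-48)) - 1*(-3389) = (1467217/1013376 + 48) + 3389 = 50109265/1013376 + 3389 = 3484440529/1013376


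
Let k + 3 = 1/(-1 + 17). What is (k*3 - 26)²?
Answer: 310249/256 ≈ 1211.9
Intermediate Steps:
k = -47/16 (k = -3 + 1/(-1 + 17) = -3 + 1/16 = -47/16 ≈ -2.9375)
(k*3 - 26)² = (-47/16*3 - 26)² = (-141/16 - 26)² = (-557/16)² = 310249/256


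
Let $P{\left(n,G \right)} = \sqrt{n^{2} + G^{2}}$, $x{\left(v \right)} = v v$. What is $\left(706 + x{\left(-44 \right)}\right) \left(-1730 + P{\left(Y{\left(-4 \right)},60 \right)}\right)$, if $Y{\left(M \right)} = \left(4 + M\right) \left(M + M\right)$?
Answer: $-4412140$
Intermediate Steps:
$x{\left(v \right)} = v^{2}$
$Y{\left(M \right)} = 2 M \left(4 + M\right)$ ($Y{\left(M \right)} = \left(4 + M\right) 2 M = 2 M \left(4 + M\right)$)
$P{\left(n,G \right)} = \sqrt{G^{2} + n^{2}}$
$\left(706 + x{\left(-44 \right)}\right) \left(-1730 + P{\left(Y{\left(-4 \right)},60 \right)}\right) = \left(706 + \left(-44\right)^{2}\right) \left(-1730 + \sqrt{60^{2} + \left(2 \left(-4\right) \left(4 - 4\right)\right)^{2}}\right) = \left(706 + 1936\right) \left(-1730 + \sqrt{3600 + \left(2 \left(-4\right) 0\right)^{2}}\right) = 2642 \left(-1730 + \sqrt{3600 + 0^{2}}\right) = 2642 \left(-1730 + \sqrt{3600 + 0}\right) = 2642 \left(-1730 + \sqrt{3600}\right) = 2642 \left(-1730 + 60\right) = 2642 \left(-1670\right) = -4412140$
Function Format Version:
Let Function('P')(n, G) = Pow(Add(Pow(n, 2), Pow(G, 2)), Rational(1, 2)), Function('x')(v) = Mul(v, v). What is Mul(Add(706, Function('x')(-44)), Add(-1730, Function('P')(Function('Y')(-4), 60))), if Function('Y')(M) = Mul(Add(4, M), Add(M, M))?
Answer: -4412140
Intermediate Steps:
Function('x')(v) = Pow(v, 2)
Function('Y')(M) = Mul(2, M, Add(4, M)) (Function('Y')(M) = Mul(Add(4, M), Mul(2, M)) = Mul(2, M, Add(4, M)))
Function('P')(n, G) = Pow(Add(Pow(G, 2), Pow(n, 2)), Rational(1, 2))
Mul(Add(706, Function('x')(-44)), Add(-1730, Function('P')(Function('Y')(-4), 60))) = Mul(Add(706, Pow(-44, 2)), Add(-1730, Pow(Add(Pow(60, 2), Pow(Mul(2, -4, Add(4, -4)), 2)), Rational(1, 2)))) = Mul(Add(706, 1936), Add(-1730, Pow(Add(3600, Pow(Mul(2, -4, 0), 2)), Rational(1, 2)))) = Mul(2642, Add(-1730, Pow(Add(3600, Pow(0, 2)), Rational(1, 2)))) = Mul(2642, Add(-1730, Pow(Add(3600, 0), Rational(1, 2)))) = Mul(2642, Add(-1730, Pow(3600, Rational(1, 2)))) = Mul(2642, Add(-1730, 60)) = Mul(2642, -1670) = -4412140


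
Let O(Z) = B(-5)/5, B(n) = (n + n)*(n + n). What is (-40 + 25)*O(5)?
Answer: -300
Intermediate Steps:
B(n) = 4*n² (B(n) = (2*n)*(2*n) = 4*n²)
O(Z) = 20 (O(Z) = (4*(-5)²)/5 = (4*25)*(⅕) = 100*(⅕) = 20)
(-40 + 25)*O(5) = (-40 + 25)*20 = -15*20 = -300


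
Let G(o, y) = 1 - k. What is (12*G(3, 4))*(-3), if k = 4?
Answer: 108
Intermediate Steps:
G(o, y) = -3 (G(o, y) = 1 - 1*4 = 1 - 4 = -3)
(12*G(3, 4))*(-3) = (12*(-3))*(-3) = -36*(-3) = 108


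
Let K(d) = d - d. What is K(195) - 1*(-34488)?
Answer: 34488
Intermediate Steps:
K(d) = 0
K(195) - 1*(-34488) = 0 - 1*(-34488) = 0 + 34488 = 34488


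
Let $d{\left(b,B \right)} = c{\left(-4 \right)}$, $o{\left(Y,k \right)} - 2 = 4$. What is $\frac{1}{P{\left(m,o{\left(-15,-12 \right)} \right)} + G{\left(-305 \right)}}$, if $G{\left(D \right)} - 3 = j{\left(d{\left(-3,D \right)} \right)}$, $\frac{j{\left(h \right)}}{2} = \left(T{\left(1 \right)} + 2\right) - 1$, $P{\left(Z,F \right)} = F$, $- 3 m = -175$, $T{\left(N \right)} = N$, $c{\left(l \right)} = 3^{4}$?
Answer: $\frac{1}{13} \approx 0.076923$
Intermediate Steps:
$c{\left(l \right)} = 81$
$o{\left(Y,k \right)} = 6$ ($o{\left(Y,k \right)} = 2 + 4 = 6$)
$d{\left(b,B \right)} = 81$
$m = \frac{175}{3}$ ($m = \left(- \frac{1}{3}\right) \left(-175\right) = \frac{175}{3} \approx 58.333$)
$j{\left(h \right)} = 4$ ($j{\left(h \right)} = 2 \left(\left(1 + 2\right) - 1\right) = 2 \left(3 - 1\right) = 2 \cdot 2 = 4$)
$G{\left(D \right)} = 7$ ($G{\left(D \right)} = 3 + 4 = 7$)
$\frac{1}{P{\left(m,o{\left(-15,-12 \right)} \right)} + G{\left(-305 \right)}} = \frac{1}{6 + 7} = \frac{1}{13}$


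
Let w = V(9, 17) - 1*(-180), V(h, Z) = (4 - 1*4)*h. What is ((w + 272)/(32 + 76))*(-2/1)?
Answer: -226/27 ≈ -8.3704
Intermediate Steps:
V(h, Z) = 0 (V(h, Z) = (4 - 4)*h = 0*h = 0)
w = 180 (w = 0 - 1*(-180) = 0 + 180 = 180)
((w + 272)/(32 + 76))*(-2/1) = ((180 + 272)/(32 + 76))*(-2/1) = (452/108)*(-2*1) = (452*(1/108))*(-2) = (113/27)*(-2) = -226/27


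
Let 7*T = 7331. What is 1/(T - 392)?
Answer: 7/4587 ≈ 0.0015261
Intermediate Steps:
T = 7331/7 (T = (⅐)*7331 = 7331/7 ≈ 1047.3)
1/(T - 392) = 1/(7331/7 - 392) = 1/(4587/7) = 7/4587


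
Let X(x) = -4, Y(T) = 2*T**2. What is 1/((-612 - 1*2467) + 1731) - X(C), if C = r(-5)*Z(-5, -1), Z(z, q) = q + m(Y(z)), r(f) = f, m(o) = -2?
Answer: 5391/1348 ≈ 3.9993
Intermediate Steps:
Z(z, q) = -2 + q (Z(z, q) = q - 2 = -2 + q)
C = 15 (C = -5*(-2 - 1) = -5*(-3) = 15)
1/((-612 - 1*2467) + 1731) - X(C) = 1/((-612 - 1*2467) + 1731) - 1*(-4) = 1/((-612 - 2467) + 1731) + 4 = 1/(-3079 + 1731) + 4 = 1/(-1348) + 4 = -1/1348 + 4 = 5391/1348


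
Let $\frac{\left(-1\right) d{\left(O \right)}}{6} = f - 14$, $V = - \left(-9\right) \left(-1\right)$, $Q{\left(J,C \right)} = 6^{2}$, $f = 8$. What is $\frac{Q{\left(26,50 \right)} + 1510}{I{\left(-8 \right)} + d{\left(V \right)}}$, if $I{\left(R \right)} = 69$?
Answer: $\frac{1546}{105} \approx 14.724$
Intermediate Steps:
$Q{\left(J,C \right)} = 36$
$V = -9$ ($V = \left(-1\right) 9 = -9$)
$d{\left(O \right)} = 36$ ($d{\left(O \right)} = - 6 \left(8 - 14\right) = \left(-6\right) \left(-6\right) = 36$)
$\frac{Q{\left(26,50 \right)} + 1510}{I{\left(-8 \right)} + d{\left(V \right)}} = \frac{36 + 1510}{69 + 36} = \frac{1546}{105}$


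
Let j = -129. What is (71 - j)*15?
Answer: 3000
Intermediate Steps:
(71 - j)*15 = (71 - 1*(-129))*15 = (71 + 129)*15 = 200*15 = 3000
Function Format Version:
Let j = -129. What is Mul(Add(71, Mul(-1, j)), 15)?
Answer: 3000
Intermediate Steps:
Mul(Add(71, Mul(-1, j)), 15) = Mul(Add(71, Mul(-1, -129)), 15) = Mul(Add(71, 129), 15) = Mul(200, 15) = 3000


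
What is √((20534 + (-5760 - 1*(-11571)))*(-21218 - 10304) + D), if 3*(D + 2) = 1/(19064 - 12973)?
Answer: I*√277288384219477395/18273 ≈ 28817.0*I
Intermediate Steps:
D = -36545/18273 (D = -2 + 1/(3*(19064 - 12973)) = -2 + (⅓)/6091 = -2 + (⅓)*(1/6091) = -2 + 1/18273 = -36545/18273 ≈ -1.9999)
√((20534 + (-5760 - 1*(-11571)))*(-21218 - 10304) + D) = √((20534 + (-5760 - 1*(-11571)))*(-21218 - 10304) - 36545/18273) = √((20534 + (-5760 + 11571))*(-31522) - 36545/18273) = √((20534 + 5811)*(-31522) - 36545/18273) = √(26345*(-31522) - 36545/18273) = √(-830447090 - 36545/18273) = √(-15174759712115/18273) = I*√277288384219477395/18273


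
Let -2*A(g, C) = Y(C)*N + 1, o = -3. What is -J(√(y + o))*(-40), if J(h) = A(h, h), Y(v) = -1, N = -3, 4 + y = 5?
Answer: -80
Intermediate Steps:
y = 1 (y = -4 + 5 = 1)
A(g, C) = -2 (A(g, C) = -(-1*(-3) + 1)/2 = -(3 + 1)/2 = -½*4 = -2)
J(h) = -2
-J(√(y + o))*(-40) = -1*(-2)*(-40) = 2*(-40) = -80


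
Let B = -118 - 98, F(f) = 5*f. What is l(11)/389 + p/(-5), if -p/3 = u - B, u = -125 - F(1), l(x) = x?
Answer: 100417/1945 ≈ 51.628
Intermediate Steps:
B = -216
u = -130 (u = -125 - 5 = -130)
p = -258 (p = -3*(-130 - 1*(-216)) = -3*(-130 + 216) = -3*86 = -258)
l(11)/389 + p/(-5) = 11/389 - 258/(-5) = 11*(1/389) - 258*(-⅕) = 11/389 + 258/5 = 100417/1945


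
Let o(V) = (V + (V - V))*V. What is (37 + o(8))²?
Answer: 10201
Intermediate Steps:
o(V) = V² (o(V) = (V + 0)*V = V*V = V²)
(37 + o(8))² = (37 + 8²)² = (37 + 64)² = 101² = 10201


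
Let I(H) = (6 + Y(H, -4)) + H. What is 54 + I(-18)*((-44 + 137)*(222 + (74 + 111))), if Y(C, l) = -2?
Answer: -529860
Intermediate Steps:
I(H) = 4 + H (I(H) = (6 - 2) + H = 4 + H)
54 + I(-18)*((-44 + 137)*(222 + (74 + 111))) = 54 + (4 - 18)*((-44 + 137)*(222 + (74 + 111))) = 54 - 1302*(222 + 185) = 54 - 1302*407 = 54 - 14*37851 = 54 - 529914 = -529860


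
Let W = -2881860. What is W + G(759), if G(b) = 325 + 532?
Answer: -2881003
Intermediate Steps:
G(b) = 857
W + G(759) = -2881860 + 857 = -2881003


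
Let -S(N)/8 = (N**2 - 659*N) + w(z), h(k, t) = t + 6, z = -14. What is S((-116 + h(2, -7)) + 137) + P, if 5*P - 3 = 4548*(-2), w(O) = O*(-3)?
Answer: 500427/5 ≈ 1.0009e+5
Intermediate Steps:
w(O) = -3*O
h(k, t) = 6 + t
P = -9093/5 (P = 3/5 + (4548*(-2))/5 = 3/5 + (1/5)*(-9096) = 3/5 - 9096/5 = -9093/5 ≈ -1818.6)
S(N) = -336 - 8*N**2 + 5272*N (S(N) = -8*((N**2 - 659*N) - 3*(-14)) = -8*((N**2 - 659*N) + 42) = -8*(42 + N**2 - 659*N) = -336 - 8*N**2 + 5272*N)
S((-116 + h(2, -7)) + 137) + P = (-336 - 8*((-116 + (6 - 7)) + 137)**2 + 5272*((-116 + (6 - 7)) + 137)) - 9093/5 = (-336 - 8*((-116 - 1) + 137)**2 + 5272*((-116 - 1) + 137)) - 9093/5 = (-336 - 8*(-117 + 137)**2 + 5272*(-117 + 137)) - 9093/5 = (-336 - 8*20**2 + 5272*20) - 9093/5 = (-336 - 8*400 + 105440) - 9093/5 = (-336 - 3200 + 105440) - 9093/5 = 101904 - 9093/5 = 500427/5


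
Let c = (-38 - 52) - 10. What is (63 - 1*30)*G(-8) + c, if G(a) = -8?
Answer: -364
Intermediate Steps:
c = -100 (c = -90 - 10 = -100)
(63 - 1*30)*G(-8) + c = (63 - 1*30)*(-8) - 100 = (63 - 30)*(-8) - 100 = 33*(-8) - 100 = -264 - 100 = -364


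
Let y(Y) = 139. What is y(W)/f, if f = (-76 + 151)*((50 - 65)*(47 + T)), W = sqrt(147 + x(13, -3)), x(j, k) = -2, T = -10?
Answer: -139/41625 ≈ -0.0033393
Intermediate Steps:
W = sqrt(145) (W = sqrt(147 - 2) = sqrt(145) ≈ 12.042)
f = -41625 (f = (-76 + 151)*((50 - 65)*(47 - 10)) = 75*(-15*37) = 75*(-555) = -41625)
y(W)/f = 139/(-41625) = 139*(-1/41625) = -139/41625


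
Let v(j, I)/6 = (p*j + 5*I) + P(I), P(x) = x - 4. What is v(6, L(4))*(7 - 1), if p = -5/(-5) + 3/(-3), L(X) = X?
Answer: 720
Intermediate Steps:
P(x) = -4 + x
p = 0 (p = -5*(-⅕) + 3*(-⅓) = 1 - 1 = 0)
v(j, I) = -24 + 36*I (v(j, I) = 6*((0*j + 5*I) + (-4 + I)) = 6*((0 + 5*I) + (-4 + I)) = 6*(5*I + (-4 + I)) = 6*(-4 + 6*I) = -24 + 36*I)
v(6, L(4))*(7 - 1) = (-24 + 36*4)*(7 - 1) = (-24 + 144)*6 = 120*6 = 720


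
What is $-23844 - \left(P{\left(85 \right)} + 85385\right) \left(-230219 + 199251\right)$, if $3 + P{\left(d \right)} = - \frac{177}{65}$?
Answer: $\frac{171860104244}{65} \approx 2.644 \cdot 10^{9}$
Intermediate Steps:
$P{\left(d \right)} = - \frac{372}{65}$ ($P{\left(d \right)} = -3 - \frac{177}{65} = - \frac{372}{65}$)
$-23844 - \left(P{\left(85 \right)} + 85385\right) \left(-230219 + 199251\right) = -23844 - \left(- \frac{372}{65} + 85385\right) \left(-230219 + 199251\right) = -23844 - \frac{5549653}{65} \left(-30968\right) = -23844 - - \frac{171861654104}{65} = -23844 + \frac{171861654104}{65} = \frac{171860104244}{65}$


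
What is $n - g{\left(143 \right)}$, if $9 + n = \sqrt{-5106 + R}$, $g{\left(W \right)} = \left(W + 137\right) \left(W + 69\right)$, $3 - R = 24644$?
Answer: $-59369 + i \sqrt{29747} \approx -59369.0 + 172.47 i$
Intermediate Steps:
$R = -24641$ ($R = 3 - 24644 = -24641$)
$g{\left(W \right)} = \left(69 + W\right) \left(137 + W\right)$ ($g{\left(W \right)} = \left(137 + W\right) \left(69 + W\right) = \left(69 + W\right) \left(137 + W\right)$)
$n = -9 + i \sqrt{29747}$ ($n = -9 + \sqrt{-5106 - 24641} = -9 + \sqrt{-29747} = -9 + i \sqrt{29747} \approx -9.0 + 172.47 i$)
$n - g{\left(143 \right)} = \left(-9 + i \sqrt{29747}\right) - \left(9453 + 143^{2} + 206 \cdot 143\right) = \left(-9 + i \sqrt{29747}\right) - \left(9453 + 20449 + 29458\right) = \left(-9 + i \sqrt{29747}\right) - 59360 = -59369 + i \sqrt{29747}$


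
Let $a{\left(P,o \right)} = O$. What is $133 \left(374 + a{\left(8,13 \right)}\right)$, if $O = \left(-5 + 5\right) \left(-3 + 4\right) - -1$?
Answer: $49875$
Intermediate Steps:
$O = 1$ ($O = 0 \cdot 1 + 1 = 0 + 1 = 1$)
$a{\left(P,o \right)} = 1$
$133 \left(374 + a{\left(8,13 \right)}\right) = 133 \left(374 + 1\right) = 133 \cdot 375 = 49875$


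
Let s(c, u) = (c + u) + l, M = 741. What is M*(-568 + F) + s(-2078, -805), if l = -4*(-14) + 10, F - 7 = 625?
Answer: 44607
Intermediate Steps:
F = 632 (F = 7 + 625 = 632)
l = 66 (l = 56 + 10 = 66)
s(c, u) = 66 + c + u (s(c, u) = (c + u) + 66 = 66 + c + u)
M*(-568 + F) + s(-2078, -805) = 741*(-568 + 632) + (66 - 2078 - 805) = 741*64 - 2817 = 47424 - 2817 = 44607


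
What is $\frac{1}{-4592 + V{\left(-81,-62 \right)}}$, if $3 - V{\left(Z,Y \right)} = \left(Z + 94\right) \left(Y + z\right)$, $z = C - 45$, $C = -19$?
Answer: $- \frac{1}{2951} \approx -0.00033887$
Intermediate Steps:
$z = -64$ ($z = -19 - 45 = -64$)
$V{\left(Z,Y \right)} = 3 - \left(-64 + Y\right) \left(94 + Z\right)$ ($V{\left(Z,Y \right)} = 3 - \left(Z + 94\right) \left(Y - 64\right) = 3 - \left(94 + Z\right) \left(-64 + Y\right) = 3 - \left(-64 + Y\right) \left(94 + Z\right)$)
$\frac{1}{-4592 + V{\left(-81,-62 \right)}} = \frac{1}{-4592 + \left(6019 - -5828 + 64 \left(-81\right) - \left(-62\right) \left(-81\right)\right)} = \frac{1}{-4592 + \left(6019 + 5828 - 5184 - 5022\right)} = \frac{1}{-4592 + 1641} = \frac{1}{-2951} = - \frac{1}{2951}$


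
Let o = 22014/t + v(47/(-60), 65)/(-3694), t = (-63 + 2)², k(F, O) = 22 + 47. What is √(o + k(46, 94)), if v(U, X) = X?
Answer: √3803004978958/225334 ≈ 8.6544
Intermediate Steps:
k(F, O) = 69
t = 3721 (t = (-61)² = 3721)
o = 81077851/13745374 (o = 22014/3721 + 65/(-3694) = 22014*(1/3721) + 65*(-1/3694) = 22014/3721 - 65/3694 = 81077851/13745374 ≈ 5.8986)
√(o + k(46, 94)) = √(81077851/13745374 + 69) = √(1029508657/13745374) = √3803004978958/225334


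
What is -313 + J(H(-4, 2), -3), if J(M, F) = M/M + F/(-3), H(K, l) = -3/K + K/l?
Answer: -311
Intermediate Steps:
J(M, F) = 1 - F/3 (J(M, F) = 1 + F*(-⅓) = 1 - F/3)
-313 + J(H(-4, 2), -3) = -313 + (1 - ⅓*(-3)) = -313 + (1 + 1) = -313 + 2 = -311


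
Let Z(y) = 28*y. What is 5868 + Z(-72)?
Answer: 3852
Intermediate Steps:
5868 + Z(-72) = 5868 + 28*(-72) = 5868 - 2016 = 3852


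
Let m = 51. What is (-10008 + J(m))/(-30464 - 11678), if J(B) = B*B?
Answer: 7407/42142 ≈ 0.17576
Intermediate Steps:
J(B) = B²
(-10008 + J(m))/(-30464 - 11678) = (-10008 + 51²)/(-30464 - 11678) = (-10008 + 2601)/(-42142) = -7407*(-1/42142) = 7407/42142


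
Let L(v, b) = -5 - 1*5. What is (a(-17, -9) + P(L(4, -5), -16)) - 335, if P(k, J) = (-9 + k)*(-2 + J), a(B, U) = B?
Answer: -10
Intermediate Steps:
L(v, b) = -10 (L(v, b) = -5 - 5 = -10)
(a(-17, -9) + P(L(4, -5), -16)) - 335 = (-17 + (18 - 9*(-16) - 2*(-10) - 16*(-10))) - 335 = (-17 + (18 + 144 + 20 + 160)) - 335 = (-17 + 342) - 335 = 325 - 335 = -10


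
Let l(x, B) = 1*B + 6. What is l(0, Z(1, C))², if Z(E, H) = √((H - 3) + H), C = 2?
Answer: 49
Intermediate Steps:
Z(E, H) = √(-3 + 2*H) (Z(E, H) = √((-3 + H) + H) = √(-3 + 2*H))
l(x, B) = 6 + B (l(x, B) = B + 6 = 6 + B)
l(0, Z(1, C))² = (6 + √(-3 + 2*2))² = (6 + √(-3 + 4))² = (6 + √1)² = (6 + 1)² = 7² = 49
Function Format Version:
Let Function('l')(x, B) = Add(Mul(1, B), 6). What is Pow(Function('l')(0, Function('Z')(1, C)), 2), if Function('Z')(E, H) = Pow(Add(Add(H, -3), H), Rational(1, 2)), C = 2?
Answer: 49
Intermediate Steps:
Function('Z')(E, H) = Pow(Add(-3, Mul(2, H)), Rational(1, 2)) (Function('Z')(E, H) = Pow(Add(Add(-3, H), H), Rational(1, 2)) = Pow(Add(-3, Mul(2, H)), Rational(1, 2)))
Function('l')(x, B) = Add(6, B) (Function('l')(x, B) = Add(B, 6) = Add(6, B))
Pow(Function('l')(0, Function('Z')(1, C)), 2) = Pow(Add(6, Pow(Add(-3, Mul(2, 2)), Rational(1, 2))), 2) = Pow(Add(6, Pow(Add(-3, 4), Rational(1, 2))), 2) = Pow(Add(6, Pow(1, Rational(1, 2))), 2) = Pow(Add(6, 1), 2) = Pow(7, 2) = 49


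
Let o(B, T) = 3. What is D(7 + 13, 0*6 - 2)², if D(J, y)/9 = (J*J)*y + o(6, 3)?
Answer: 51451929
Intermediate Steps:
D(J, y) = 27 + 9*y*J² (D(J, y) = 9*((J*J)*y + 3) = 9*(J²*y + 3) = 9*(y*J² + 3) = 9*(3 + y*J²) = 27 + 9*y*J²)
D(7 + 13, 0*6 - 2)² = (27 + 9*(0*6 - 2)*(7 + 13)²)² = (27 + 9*(0 - 2)*20²)² = (27 + 9*(-2)*400)² = (27 - 7200)² = (-7173)² = 51451929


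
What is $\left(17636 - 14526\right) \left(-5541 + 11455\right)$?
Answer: $18392540$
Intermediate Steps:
$\left(17636 - 14526\right) \left(-5541 + 11455\right) = 3110 \cdot 5914 = 18392540$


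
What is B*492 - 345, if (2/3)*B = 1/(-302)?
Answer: -52464/151 ≈ -347.44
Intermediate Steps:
B = -3/604 (B = (3/2)/(-302) = (3/2)*(-1/302) = -3/604 ≈ -0.0049669)
B*492 - 345 = -3/604*492 - 345 = -369/151 - 345 = -52464/151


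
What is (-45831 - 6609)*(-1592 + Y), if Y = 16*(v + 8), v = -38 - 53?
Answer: 153124800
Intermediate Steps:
v = -91
Y = -1328 (Y = 16*(-91 + 8) = 16*(-83) = -1328)
(-45831 - 6609)*(-1592 + Y) = (-45831 - 6609)*(-1592 - 1328) = -52440*(-2920) = 153124800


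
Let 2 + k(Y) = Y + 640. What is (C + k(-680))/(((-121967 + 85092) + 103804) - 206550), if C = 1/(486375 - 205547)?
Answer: 11794775/39209486188 ≈ 0.00030081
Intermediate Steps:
k(Y) = 638 + Y (k(Y) = -2 + (Y + 640) = -2 + (640 + Y) = 638 + Y)
C = 1/280828 ≈ 3.5609e-6
(C + k(-680))/(((-121967 + 85092) + 103804) - 206550) = (1/280828 + (638 - 680))/(((-121967 + 85092) + 103804) - 206550) = (1/280828 - 42)/((-36875 + 103804) - 206550) = -11794775/(280828*(66929 - 206550)) = -11794775/280828/(-139621) = -11794775/280828*(-1/139621) = 11794775/39209486188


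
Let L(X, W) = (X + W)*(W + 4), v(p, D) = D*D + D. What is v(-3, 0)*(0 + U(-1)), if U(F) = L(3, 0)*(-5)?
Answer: 0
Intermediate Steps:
v(p, D) = D + D² (v(p, D) = D² + D = D + D²)
L(X, W) = (4 + W)*(W + X) (L(X, W) = (W + X)*(4 + W) = (4 + W)*(W + X))
U(F) = -60 (U(F) = (0² + 4*0 + 4*3 + 0*3)*(-5) = (0 + 0 + 12 + 0)*(-5) = 12*(-5) = -60)
v(-3, 0)*(0 + U(-1)) = (0*(1 + 0))*(0 - 60) = (0*1)*(-60) = 0*(-60) = 0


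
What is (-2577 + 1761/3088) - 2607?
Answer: -16006431/3088 ≈ -5183.4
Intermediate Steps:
(-2577 + 1761/3088) - 2607 = -7956015/3088 - 2607 = -16006431/3088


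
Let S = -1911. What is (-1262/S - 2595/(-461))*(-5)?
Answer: -27704135/880971 ≈ -31.447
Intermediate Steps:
(-1262/S - 2595/(-461))*(-5) = (-1262/(-1911) - 2595/(-461))*(-5) = (-1262*(-1/1911) - 2595*(-1/461))*(-5) = (1262/1911 + 2595/461)*(-5) = (5540827/880971)*(-5) = -27704135/880971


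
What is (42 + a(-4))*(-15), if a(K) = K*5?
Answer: -330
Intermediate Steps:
a(K) = 5*K
(42 + a(-4))*(-15) = (42 + 5*(-4))*(-15) = (42 - 20)*(-15) = 22*(-15) = -330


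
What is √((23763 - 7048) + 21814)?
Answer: 3*√4281 ≈ 196.29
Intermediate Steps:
√((23763 - 7048) + 21814) = √(16715 + 21814) = √38529 = 3*√4281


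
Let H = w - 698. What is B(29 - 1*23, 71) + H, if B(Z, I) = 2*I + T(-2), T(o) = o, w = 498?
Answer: -60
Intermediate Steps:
B(Z, I) = -2 + 2*I (B(Z, I) = 2*I - 2 = -2 + 2*I)
H = -200 (H = 498 - 698 = -200)
B(29 - 1*23, 71) + H = (-2 + 2*71) - 200 = (-2 + 142) - 200 = 140 - 200 = -60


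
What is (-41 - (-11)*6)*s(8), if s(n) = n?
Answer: 200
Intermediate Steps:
(-41 - (-11)*6)*s(8) = (-41 - (-11)*6)*8 = (-41 - 1*(-66))*8 = (-41 + 66)*8 = 25*8 = 200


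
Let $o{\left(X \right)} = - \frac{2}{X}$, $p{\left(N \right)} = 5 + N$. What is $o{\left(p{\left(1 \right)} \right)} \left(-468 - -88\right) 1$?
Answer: $\frac{380}{3} \approx 126.67$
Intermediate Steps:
$o{\left(p{\left(1 \right)} \right)} \left(-468 - -88\right) 1 = - \frac{2}{5 + 1} \left(-468 - -88\right) 1 = - \frac{2}{6} \left(-468 + 88\right) 1 = \left(-2\right) \frac{1}{6} \left(\left(-380\right) 1\right) = \left(- \frac{1}{3}\right) \left(-380\right) = \frac{380}{3}$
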